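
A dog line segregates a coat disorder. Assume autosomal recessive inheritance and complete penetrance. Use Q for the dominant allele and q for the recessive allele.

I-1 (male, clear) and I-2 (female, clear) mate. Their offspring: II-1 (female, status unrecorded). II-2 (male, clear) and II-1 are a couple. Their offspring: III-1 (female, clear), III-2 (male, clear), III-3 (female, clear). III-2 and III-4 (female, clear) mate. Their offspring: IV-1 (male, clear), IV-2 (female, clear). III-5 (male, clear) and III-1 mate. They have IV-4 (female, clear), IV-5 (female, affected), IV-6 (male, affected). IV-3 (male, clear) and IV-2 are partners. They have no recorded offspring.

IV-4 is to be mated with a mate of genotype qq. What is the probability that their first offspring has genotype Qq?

III-5 is clear so carries Q and passed q to IV-5 (qq), so III-5 is Qq.
III-1 is clear so carries Q and passed q to IV-5 (qq), so III-1 is Qq.
IV-4 is a clear offspring of III-5 (Qq) × III-1 (Qq), whose cross gives 1/4 QQ : 1/2 Qq : 1/4 qq; conditioning on being clear, IV-4 is QQ with probability 1/3, Qq with probability 2/3.
Summing over parental genotype combinations, P(offspring has genotype Qq) = 1/3·1 + 2/3·1/2 = 2/3.

2/3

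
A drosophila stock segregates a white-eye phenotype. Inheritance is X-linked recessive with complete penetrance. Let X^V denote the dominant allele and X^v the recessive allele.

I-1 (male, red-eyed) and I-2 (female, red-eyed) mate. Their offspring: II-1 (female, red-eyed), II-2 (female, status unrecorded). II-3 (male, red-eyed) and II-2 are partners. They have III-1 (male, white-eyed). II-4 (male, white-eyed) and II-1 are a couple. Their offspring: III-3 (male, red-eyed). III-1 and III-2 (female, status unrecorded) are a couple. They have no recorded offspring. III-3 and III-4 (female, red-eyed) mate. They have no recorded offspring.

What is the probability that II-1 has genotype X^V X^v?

1/3

I-1 is red-eyed, so I-1 is X^V Y.
I-2 is red-eyed so carries V and passed v to II-2 (X^V X^v, whose V came from I-1), so I-2 is X^V X^v.
Their cross gives offspring ratios 1/2 X^V X^V : 1/2 X^V X^v. Conditioning on II-1 being red-eyed, P(X^V X^v) = 1/2 / 1 = 1/2 before taking II-1's own offspring into account.
II-4 is white-eyed, so II-4 is X^v Y.
Now use II-1's offspring. Probability of each recorded status — red-eyed son III-3: 1/2 if II-1 is X^V X^v, 1 if X^V X^V.
Bayes: P(X^V X^v) = 1/2·1/2 / (1/2·1/2 + 1/2·1) = 1/3.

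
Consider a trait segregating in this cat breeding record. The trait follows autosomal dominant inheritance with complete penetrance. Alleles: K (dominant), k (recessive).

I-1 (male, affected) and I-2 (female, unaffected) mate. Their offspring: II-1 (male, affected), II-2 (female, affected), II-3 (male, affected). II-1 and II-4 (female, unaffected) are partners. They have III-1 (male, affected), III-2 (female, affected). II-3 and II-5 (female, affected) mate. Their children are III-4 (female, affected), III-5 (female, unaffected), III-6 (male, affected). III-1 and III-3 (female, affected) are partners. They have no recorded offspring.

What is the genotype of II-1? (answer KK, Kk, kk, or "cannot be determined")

From phenotype alone, II-1 is KK or Kk.
II-1 is affected so carries K and received k from I-2 (kk), so II-1 is Kk.

Kk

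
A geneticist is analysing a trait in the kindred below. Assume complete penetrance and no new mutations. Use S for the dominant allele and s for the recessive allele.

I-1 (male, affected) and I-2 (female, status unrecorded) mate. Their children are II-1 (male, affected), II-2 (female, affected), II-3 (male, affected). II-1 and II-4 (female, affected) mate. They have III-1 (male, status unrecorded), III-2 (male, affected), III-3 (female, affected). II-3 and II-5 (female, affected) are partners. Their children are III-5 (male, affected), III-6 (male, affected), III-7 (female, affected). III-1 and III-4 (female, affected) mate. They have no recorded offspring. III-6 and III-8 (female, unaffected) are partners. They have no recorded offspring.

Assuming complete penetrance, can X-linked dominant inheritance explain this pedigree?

A consistent assignment under X-linked dominant exists: I-1 X^S Y, I-2 X^S X^S, II-1 X^S Y, II-2 X^S X^S, II-3 X^S Y, II-4 X^S X^S, II-5 X^S X^S, III-1 X^S Y, III-2 X^S Y, III-3 X^S X^S, III-4 X^S X^S, III-5 X^S Y, III-6 X^S Y, III-7 X^S X^S, III-8 X^s X^s.
In this assignment every recorded phenotype matches its genotype and every non-founder's genotype is obtainable from its parents' genotypes, so the pedigree is consistent.

Yes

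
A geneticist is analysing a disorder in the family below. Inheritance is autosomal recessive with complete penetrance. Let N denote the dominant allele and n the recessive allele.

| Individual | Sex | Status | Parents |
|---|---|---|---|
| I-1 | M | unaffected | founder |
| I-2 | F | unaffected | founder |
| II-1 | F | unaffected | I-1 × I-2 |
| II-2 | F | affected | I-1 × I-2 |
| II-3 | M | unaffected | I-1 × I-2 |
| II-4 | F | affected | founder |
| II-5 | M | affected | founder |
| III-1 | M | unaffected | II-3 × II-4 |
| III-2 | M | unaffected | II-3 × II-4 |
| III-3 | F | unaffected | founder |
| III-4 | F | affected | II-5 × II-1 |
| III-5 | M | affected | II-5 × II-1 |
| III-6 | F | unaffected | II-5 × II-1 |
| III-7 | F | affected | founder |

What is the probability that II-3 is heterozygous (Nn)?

1/3

I-1 is unaffected so carries N and passed n to II-2 (nn), so I-1 is Nn.
I-2 is unaffected so carries N and passed n to II-2 (nn), so I-2 is Nn.
Their cross gives offspring ratios 1/4 NN : 1/2 Nn : 1/4 nn. Conditioning on II-3 being unaffected, P(Nn) = 1/2 / 3/4 = 2/3 before taking II-3's own offspring into account.
II-4 is affected, so II-4 is nn.
Now use II-3's offspring. Probability of each recorded status — unaffected son III-1: 1/2 if II-3 is Nn, 1 if NN; unaffected son III-2: 1/2 if II-3 is Nn, 1 if NN.
Bayes: P(Nn) = 2/3·1/4 / (2/3·1/4 + 1/3·1) = 1/3.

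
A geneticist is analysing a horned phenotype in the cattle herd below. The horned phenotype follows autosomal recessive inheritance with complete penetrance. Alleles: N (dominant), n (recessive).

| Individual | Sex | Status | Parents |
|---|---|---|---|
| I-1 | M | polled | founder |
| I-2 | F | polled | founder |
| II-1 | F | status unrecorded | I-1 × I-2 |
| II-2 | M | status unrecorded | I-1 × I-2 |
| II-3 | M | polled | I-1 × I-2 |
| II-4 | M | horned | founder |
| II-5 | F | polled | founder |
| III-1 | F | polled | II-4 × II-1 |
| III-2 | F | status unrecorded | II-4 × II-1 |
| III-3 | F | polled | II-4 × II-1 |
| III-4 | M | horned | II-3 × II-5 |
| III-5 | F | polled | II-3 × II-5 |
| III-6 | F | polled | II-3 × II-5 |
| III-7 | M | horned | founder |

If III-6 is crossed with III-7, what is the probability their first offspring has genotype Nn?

2/3

II-3 is polled so carries N and passed n to III-4 (nn), so II-3 is Nn.
II-5 is polled so carries N and passed n to III-4 (nn), so II-5 is Nn.
III-6 is a polled offspring of II-3 (Nn) × II-5 (Nn), whose cross gives 1/4 NN : 1/2 Nn : 1/4 nn; conditioning on being polled, III-6 is NN with probability 1/3, Nn with probability 2/3.
III-7 is horned, so III-7 is nn.
Summing over parental genotype combinations, P(offspring has genotype Nn) = 1/3·1 + 2/3·1/2 = 2/3.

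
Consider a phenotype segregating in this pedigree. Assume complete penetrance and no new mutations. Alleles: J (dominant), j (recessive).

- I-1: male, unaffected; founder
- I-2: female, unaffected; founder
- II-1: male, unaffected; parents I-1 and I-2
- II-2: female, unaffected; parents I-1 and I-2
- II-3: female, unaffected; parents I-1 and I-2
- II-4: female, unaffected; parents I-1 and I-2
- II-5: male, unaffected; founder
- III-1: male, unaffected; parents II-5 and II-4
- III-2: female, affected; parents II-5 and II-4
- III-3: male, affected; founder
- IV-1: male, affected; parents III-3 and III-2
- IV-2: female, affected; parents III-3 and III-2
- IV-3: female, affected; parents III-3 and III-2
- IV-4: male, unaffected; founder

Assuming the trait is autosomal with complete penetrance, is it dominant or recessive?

recessive

II-5 and II-4 are both unaffected yet have an affected child III-2. Under dominance, an affected child requires at least one affected parent, so the trait cannot be dominant.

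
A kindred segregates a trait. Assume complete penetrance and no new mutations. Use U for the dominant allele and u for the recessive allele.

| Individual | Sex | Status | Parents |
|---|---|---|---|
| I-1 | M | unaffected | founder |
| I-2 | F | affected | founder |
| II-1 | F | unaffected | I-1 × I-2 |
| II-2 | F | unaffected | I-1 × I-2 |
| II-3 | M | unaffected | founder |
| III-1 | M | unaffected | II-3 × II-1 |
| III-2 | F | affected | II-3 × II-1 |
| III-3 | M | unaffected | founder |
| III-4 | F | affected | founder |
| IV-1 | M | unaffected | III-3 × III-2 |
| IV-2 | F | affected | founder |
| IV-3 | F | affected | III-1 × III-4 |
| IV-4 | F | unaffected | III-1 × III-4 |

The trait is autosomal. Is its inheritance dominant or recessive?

recessive

II-3 and II-1 are both unaffected yet have an affected child III-2. Under dominance, an affected child requires at least one affected parent, so the trait cannot be dominant.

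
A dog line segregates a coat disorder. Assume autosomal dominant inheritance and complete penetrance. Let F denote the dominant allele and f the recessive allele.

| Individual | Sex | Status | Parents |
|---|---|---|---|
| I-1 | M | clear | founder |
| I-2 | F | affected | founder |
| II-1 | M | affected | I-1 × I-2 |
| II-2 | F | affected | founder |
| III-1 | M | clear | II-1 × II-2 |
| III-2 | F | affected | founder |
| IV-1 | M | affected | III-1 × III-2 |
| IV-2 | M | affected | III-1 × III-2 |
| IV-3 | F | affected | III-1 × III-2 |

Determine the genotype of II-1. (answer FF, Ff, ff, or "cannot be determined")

From phenotype alone, II-1 is FF or Ff.
II-1 is affected so carries F and received f from I-1 (ff), so II-1 is Ff.

Ff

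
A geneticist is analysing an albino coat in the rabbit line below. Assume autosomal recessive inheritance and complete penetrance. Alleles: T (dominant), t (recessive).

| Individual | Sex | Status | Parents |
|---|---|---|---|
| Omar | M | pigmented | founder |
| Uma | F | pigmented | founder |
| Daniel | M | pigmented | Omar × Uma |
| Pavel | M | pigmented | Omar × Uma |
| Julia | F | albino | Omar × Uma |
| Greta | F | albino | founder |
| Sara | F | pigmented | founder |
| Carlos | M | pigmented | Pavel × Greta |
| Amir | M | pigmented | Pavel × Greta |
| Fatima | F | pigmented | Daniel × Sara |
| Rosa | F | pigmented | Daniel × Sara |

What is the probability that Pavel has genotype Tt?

Omar is pigmented so carries T and passed t to Julia (tt), so Omar is Tt.
Uma is pigmented so carries T and passed t to Julia (tt), so Uma is Tt.
Their cross gives offspring ratios 1/4 TT : 1/2 Tt : 1/4 tt. Conditioning on Pavel being pigmented, P(Tt) = 1/2 / 3/4 = 2/3 before taking Pavel's own offspring into account.
Greta is albino, so Greta is tt.
Now use Pavel's offspring. Probability of each recorded status — pigmented son Carlos: 1/2 if Pavel is Tt, 1 if TT; pigmented son Amir: 1/2 if Pavel is Tt, 1 if TT.
Bayes: P(Tt) = 2/3·1/4 / (2/3·1/4 + 1/3·1) = 1/3.

1/3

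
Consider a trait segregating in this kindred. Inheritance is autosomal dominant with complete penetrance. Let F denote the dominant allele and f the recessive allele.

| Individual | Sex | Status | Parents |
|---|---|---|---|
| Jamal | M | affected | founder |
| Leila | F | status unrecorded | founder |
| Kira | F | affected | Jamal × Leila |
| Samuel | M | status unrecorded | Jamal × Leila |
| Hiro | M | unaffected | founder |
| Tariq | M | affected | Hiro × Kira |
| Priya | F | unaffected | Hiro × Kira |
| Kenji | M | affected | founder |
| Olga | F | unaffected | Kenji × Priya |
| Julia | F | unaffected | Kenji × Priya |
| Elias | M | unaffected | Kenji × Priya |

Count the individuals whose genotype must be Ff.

Obligate heterozygotes: Kira is affected so carries F and passed f to Priya (ff), so Kira is Ff; Tariq is affected so carries F and received f from Hiro (ff), so Tariq is Ff; Kenji is affected so carries F and passed f to Olga (ff), so Kenji is Ff.
Every other individual is either homozygous by phenotype or has at least one consistent homozygous assignment, so the count is 3.

3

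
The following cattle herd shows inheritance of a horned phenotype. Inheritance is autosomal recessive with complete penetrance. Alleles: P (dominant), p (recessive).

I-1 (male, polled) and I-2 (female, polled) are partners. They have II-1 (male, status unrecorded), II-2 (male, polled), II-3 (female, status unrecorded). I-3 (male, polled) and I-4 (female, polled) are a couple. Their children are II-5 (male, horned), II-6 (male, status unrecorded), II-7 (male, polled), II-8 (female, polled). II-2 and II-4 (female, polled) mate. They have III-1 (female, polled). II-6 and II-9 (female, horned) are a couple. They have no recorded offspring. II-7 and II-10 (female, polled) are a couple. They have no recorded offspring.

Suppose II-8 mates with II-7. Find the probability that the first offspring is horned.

I-3 is polled so carries P and passed p to II-5 (pp), so I-3 is Pp.
I-4 is polled so carries P and passed p to II-5 (pp), so I-4 is Pp.
II-8 is a polled offspring of I-3 (Pp) × I-4 (Pp), whose cross gives 1/4 PP : 1/2 Pp : 1/4 pp; conditioning on being polled, II-8 is PP with probability 1/3, Pp with probability 2/3.
II-7 is a polled offspring of I-3 (Pp) × I-4 (Pp), whose cross gives 1/4 PP : 1/2 Pp : 1/4 pp; conditioning on being polled, II-7 is PP with probability 1/3, Pp with probability 2/3.
Summing over parental genotype combinations, P(offspring is horned) = 4/9·1/4 = 1/9.

1/9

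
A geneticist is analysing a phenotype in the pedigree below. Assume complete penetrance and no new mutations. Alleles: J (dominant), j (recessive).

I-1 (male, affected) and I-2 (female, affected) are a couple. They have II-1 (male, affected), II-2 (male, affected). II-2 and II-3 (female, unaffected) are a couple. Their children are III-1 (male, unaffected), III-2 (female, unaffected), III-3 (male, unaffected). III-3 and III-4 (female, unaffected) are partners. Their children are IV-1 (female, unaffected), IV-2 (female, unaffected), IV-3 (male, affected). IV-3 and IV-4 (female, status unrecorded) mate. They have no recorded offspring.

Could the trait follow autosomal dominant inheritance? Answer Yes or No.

Under autosomal dominant, IV-3 (affected, male) cannot arise from III-3 (unaffected) × III-4 (unaffected).

No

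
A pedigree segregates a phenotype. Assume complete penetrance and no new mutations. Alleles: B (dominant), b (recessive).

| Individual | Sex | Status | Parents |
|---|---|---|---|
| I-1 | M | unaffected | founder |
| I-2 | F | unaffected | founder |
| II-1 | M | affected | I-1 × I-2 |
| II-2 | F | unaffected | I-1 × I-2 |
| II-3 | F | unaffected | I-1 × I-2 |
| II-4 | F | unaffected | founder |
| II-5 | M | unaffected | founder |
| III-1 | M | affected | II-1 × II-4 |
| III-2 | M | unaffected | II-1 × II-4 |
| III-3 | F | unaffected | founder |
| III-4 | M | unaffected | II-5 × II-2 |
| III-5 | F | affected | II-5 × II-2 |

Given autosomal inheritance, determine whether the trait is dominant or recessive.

recessive

I-1 and I-2 are both unaffected yet have an affected child II-1. Under dominance, an affected child requires at least one affected parent, so the trait cannot be dominant.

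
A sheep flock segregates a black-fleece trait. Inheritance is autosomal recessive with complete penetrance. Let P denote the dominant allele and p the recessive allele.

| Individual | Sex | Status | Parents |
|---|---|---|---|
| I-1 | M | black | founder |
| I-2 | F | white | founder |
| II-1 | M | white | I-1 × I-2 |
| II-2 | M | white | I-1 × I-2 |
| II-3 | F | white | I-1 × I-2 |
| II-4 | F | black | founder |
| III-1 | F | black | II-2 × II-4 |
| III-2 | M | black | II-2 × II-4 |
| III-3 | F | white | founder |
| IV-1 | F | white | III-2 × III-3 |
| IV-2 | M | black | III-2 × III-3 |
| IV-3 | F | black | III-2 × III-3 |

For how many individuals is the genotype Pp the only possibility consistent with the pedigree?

Obligate heterozygotes: II-1 is white so carries P and received p from I-1 (pp), so II-1 is Pp; II-2 is white so carries P and received p from I-1 (pp), so II-2 is Pp; II-3 is white so carries P and received p from I-1 (pp), so II-3 is Pp; III-3 is white so carries P and passed p to IV-2 (pp), so III-3 is Pp; IV-1 is white so carries P and received p from III-2 (pp), so IV-1 is Pp.
Every other individual is either homozygous by phenotype or has at least one consistent homozygous assignment, so the count is 5.

5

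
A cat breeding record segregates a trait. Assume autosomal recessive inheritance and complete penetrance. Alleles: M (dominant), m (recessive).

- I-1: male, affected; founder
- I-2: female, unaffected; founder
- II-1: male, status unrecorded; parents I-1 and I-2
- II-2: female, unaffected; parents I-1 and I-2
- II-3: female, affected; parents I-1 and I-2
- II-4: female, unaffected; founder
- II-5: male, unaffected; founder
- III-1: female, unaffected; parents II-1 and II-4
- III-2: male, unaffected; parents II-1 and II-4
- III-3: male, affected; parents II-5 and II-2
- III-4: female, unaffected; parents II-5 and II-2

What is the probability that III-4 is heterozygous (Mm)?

2/3

II-5 is unaffected so carries M and passed m to III-3 (mm), so II-5 is Mm.
II-2 is unaffected so carries M and received m from I-1 (mm), so II-2 is Mm.
Their cross gives offspring ratios 1/4 MM : 1/2 Mm : 1/4 mm. Conditioning on III-4 being unaffected, P(Mm) = 1/2 / 3/4 = 2/3.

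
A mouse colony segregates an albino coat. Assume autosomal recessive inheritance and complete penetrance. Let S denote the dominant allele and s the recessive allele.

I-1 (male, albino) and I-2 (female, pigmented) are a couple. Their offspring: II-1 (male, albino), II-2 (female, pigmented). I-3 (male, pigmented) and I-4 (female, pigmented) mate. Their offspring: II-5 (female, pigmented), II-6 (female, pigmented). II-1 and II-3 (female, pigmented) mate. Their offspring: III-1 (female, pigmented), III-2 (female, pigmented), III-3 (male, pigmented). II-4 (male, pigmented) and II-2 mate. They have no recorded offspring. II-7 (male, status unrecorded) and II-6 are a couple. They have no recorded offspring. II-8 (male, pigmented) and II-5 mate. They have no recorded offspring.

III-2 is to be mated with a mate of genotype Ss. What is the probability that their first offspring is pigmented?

3/4

III-2 is pigmented so carries S and received s from II-1 (ss), so III-2 is Ss.
The cross gives 1/4 SS : 1/2 Ss : 1/4 ss, so P(offspring is pigmented) = 3/4.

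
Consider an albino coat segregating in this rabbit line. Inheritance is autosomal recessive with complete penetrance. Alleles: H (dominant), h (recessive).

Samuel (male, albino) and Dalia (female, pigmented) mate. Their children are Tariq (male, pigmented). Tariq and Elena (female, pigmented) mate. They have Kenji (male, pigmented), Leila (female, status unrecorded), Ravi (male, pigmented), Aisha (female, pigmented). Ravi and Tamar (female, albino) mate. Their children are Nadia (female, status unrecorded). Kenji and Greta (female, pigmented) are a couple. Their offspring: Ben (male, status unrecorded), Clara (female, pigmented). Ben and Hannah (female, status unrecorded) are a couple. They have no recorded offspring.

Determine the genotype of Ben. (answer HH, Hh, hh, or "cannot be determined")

Ben's phenotype is unrecorded, and no parent or child forces a single allele at both positions; consistent genotype assignments exist with Ben as HH or Hh or hh.

cannot be determined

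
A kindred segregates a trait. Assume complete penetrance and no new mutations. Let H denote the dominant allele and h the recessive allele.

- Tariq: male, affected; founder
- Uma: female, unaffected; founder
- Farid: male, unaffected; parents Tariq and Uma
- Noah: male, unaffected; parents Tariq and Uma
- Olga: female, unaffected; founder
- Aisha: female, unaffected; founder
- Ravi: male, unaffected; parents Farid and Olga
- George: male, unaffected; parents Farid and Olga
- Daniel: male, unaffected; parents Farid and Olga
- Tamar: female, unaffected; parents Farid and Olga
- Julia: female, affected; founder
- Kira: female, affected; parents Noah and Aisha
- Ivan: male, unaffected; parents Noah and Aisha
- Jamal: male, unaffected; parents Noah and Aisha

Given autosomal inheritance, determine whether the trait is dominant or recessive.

recessive

Noah and Aisha are both unaffected yet have an affected child Kira. Under dominance, an affected child requires at least one affected parent, so the trait cannot be dominant.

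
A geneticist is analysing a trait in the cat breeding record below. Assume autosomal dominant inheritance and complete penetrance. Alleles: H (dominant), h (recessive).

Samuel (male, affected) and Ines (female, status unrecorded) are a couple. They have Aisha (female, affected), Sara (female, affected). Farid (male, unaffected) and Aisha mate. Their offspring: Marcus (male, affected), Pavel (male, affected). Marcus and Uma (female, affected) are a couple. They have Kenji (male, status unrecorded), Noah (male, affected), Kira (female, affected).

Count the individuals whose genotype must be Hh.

2

Obligate heterozygotes: Marcus is affected so carries H and received h from Farid (hh), so Marcus is Hh; Pavel is affected so carries H and received h from Farid (hh), so Pavel is Hh.
Every other individual is either homozygous by phenotype or has at least one consistent homozygous assignment, so the count is 2.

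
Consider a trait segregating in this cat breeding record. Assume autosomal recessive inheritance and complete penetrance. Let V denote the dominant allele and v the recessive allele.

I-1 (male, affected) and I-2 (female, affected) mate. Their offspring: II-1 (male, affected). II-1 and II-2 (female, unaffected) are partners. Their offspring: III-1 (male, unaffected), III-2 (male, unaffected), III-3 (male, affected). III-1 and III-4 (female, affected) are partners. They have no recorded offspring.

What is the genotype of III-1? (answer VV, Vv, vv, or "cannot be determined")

Vv

From phenotype alone, III-1 is VV or Vv.
III-1 is unaffected so carries V and received v from II-1 (vv), so III-1 is Vv.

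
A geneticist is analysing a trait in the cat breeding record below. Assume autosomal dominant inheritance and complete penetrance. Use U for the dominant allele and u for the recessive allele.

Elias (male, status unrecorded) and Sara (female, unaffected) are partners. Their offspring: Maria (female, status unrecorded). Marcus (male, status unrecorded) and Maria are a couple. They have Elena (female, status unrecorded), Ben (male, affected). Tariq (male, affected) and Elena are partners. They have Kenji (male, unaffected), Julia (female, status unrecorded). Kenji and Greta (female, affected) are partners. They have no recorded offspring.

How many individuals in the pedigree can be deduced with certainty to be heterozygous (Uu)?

Obligate heterozygotes: Tariq is affected so carries U and passed u to Kenji (uu), so Tariq is Uu.
Every other individual is either homozygous by phenotype or has at least one consistent homozygous assignment, so the count is 1.

1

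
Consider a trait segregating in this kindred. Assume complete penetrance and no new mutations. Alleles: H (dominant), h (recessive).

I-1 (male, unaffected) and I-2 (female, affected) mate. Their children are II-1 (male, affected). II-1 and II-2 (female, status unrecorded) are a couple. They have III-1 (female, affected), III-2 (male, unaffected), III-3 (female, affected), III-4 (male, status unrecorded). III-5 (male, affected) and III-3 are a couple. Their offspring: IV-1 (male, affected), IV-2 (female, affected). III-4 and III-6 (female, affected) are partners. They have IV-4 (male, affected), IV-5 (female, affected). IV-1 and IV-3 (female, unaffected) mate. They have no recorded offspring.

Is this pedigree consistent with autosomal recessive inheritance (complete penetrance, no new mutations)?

A consistent assignment under autosomal recessive exists: I-1 Hh, I-2 hh, II-1 hh, II-2 Hh, III-1 hh, III-2 Hh, III-3 hh, III-4 Hh, III-5 hh, III-6 hh, IV-1 hh, IV-2 hh, IV-3 HH, IV-4 hh, IV-5 hh.
In this assignment every recorded phenotype matches its genotype and every non-founder's genotype is obtainable from its parents' genotypes, so the pedigree is consistent.

Yes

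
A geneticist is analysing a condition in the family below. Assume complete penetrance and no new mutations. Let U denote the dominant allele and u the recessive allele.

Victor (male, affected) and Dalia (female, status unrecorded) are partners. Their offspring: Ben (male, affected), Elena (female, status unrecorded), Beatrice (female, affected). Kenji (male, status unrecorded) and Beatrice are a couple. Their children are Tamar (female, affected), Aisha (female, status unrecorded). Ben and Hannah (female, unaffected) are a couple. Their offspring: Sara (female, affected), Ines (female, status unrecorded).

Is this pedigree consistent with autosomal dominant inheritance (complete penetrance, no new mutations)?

A consistent assignment under autosomal dominant exists: Victor UU, Dalia UU, Ben UU, Elena UU, Beatrice UU, Kenji UU, Hannah uu, Tamar UU, Aisha UU, Sara Uu, Ines Uu.
In this assignment every recorded phenotype matches its genotype and every non-founder's genotype is obtainable from its parents' genotypes, so the pedigree is consistent.

Yes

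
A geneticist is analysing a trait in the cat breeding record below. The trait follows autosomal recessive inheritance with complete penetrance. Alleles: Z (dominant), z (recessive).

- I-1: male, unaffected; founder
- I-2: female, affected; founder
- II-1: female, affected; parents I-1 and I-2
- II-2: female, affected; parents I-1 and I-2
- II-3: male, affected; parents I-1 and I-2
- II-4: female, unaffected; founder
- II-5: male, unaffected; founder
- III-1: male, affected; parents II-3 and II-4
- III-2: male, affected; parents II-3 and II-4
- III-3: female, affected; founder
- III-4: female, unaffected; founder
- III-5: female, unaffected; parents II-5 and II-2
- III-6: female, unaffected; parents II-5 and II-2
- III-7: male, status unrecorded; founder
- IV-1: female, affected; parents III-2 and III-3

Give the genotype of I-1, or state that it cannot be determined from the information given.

From phenotype alone, I-1 is ZZ or Zz.
I-1 is unaffected so carries Z and passed z to II-1 (zz), so I-1 is Zz.

Zz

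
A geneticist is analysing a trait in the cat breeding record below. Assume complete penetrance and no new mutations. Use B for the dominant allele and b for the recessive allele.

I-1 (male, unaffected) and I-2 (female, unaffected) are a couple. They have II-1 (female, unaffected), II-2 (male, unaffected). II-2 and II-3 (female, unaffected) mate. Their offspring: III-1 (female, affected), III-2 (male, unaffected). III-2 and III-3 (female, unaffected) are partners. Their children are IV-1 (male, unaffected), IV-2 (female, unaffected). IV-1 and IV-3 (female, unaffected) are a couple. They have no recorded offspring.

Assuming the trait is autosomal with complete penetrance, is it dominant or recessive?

II-2 and II-3 are both unaffected yet have an affected child III-1. Under dominance, an affected child requires at least one affected parent, so the trait cannot be dominant.

recessive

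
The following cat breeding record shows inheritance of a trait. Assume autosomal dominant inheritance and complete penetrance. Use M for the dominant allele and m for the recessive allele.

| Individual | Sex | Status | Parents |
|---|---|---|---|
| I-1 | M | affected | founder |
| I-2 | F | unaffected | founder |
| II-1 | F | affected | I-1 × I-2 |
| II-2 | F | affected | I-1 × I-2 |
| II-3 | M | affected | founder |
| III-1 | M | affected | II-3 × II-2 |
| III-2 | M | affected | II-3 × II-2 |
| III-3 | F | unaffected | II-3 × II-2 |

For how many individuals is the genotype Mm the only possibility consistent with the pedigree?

Obligate heterozygotes: II-1 is affected so carries M and received m from I-2 (mm), so II-1 is Mm; II-2 is affected so carries M and received m from I-2 (mm), so II-2 is Mm; II-3 is affected so carries M and passed m to III-3 (mm), so II-3 is Mm.
Every other individual is either homozygous by phenotype or has at least one consistent homozygous assignment, so the count is 3.

3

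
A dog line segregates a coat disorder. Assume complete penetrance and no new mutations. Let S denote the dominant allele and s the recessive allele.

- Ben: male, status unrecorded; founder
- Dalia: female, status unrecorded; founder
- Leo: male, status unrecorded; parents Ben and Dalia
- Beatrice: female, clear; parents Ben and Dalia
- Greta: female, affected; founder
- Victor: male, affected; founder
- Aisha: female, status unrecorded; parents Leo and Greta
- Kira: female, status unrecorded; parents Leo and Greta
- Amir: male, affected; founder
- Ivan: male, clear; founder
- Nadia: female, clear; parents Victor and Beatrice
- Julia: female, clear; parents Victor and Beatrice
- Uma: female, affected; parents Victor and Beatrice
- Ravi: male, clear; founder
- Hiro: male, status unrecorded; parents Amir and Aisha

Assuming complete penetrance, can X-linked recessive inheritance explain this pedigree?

Yes

A consistent assignment under X-linked recessive exists: Ben X^S Y, Dalia X^S X^s, Leo X^S Y, Beatrice X^S X^s, Greta X^s X^s, Victor X^s Y, Aisha X^S X^s, Kira X^S X^s, Amir X^s Y, Ivan X^S Y, Nadia X^S X^s, Julia X^S X^s, Uma X^s X^s, Ravi X^S Y, Hiro X^S Y.
In this assignment every recorded phenotype matches its genotype and every non-founder's genotype is obtainable from its parents' genotypes, so the pedigree is consistent.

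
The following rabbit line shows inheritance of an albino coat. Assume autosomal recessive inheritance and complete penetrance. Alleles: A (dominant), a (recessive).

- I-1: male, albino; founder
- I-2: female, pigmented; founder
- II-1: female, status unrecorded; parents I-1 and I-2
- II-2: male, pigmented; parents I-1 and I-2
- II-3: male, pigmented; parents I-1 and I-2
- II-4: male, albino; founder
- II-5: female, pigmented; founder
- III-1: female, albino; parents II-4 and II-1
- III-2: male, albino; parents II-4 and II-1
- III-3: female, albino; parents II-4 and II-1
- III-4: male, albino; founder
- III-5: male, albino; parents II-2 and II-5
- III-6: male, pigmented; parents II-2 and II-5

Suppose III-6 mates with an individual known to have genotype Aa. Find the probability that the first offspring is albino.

II-2 is pigmented so carries A and received a from I-1 (aa), so II-2 is Aa.
II-5 is pigmented so carries A and passed a to III-5 (aa), so II-5 is Aa.
III-6 is a pigmented offspring of II-2 (Aa) × II-5 (Aa), whose cross gives 1/4 AA : 1/2 Aa : 1/4 aa; conditioning on being pigmented, III-6 is AA with probability 1/3, Aa with probability 2/3.
Summing over parental genotype combinations, P(offspring is albino) = 2/3·1/4 = 1/6.

1/6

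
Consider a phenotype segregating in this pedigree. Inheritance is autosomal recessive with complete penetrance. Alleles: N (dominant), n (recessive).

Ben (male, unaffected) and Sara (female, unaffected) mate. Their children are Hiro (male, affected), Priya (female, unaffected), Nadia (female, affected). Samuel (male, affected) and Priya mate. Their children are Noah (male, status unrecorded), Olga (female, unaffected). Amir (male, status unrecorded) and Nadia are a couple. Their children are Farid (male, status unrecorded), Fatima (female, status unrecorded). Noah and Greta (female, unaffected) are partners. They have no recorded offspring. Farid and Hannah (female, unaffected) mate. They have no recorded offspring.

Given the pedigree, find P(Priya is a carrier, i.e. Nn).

1/2

Ben is unaffected so carries N and passed n to Hiro (nn), so Ben is Nn.
Sara is unaffected so carries N and passed n to Hiro (nn), so Sara is Nn.
Their cross gives offspring ratios 1/4 NN : 1/2 Nn : 1/4 nn. Conditioning on Priya being unaffected, P(Nn) = 1/2 / 3/4 = 2/3 before taking Priya's own offspring into account.
Samuel is affected, so Samuel is nn.
Now use Priya's offspring. Probability of each recorded status — unaffected daughter Olga: 1/2 if Priya is Nn, 1 if NN. (Noah: equally likely either way, so uninformative.)
Bayes: P(Nn) = 2/3·1/2 / (2/3·1/2 + 1/3·1) = 1/2.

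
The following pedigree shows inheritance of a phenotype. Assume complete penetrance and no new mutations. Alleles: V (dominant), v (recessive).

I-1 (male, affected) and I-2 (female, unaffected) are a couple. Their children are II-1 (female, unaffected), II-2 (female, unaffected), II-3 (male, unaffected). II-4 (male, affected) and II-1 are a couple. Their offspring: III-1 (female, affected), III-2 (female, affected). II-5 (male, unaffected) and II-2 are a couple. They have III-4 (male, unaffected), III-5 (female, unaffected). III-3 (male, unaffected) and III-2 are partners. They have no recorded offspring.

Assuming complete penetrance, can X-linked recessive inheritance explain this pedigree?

A consistent assignment under X-linked recessive exists: I-1 X^v Y, I-2 X^V X^V, II-1 X^V X^v, II-2 X^V X^v, II-3 X^V Y, II-4 X^v Y, II-5 X^V Y, III-1 X^v X^v, III-2 X^v X^v, III-3 X^V Y, III-4 X^V Y, III-5 X^V X^V.
In this assignment every recorded phenotype matches its genotype and every non-founder's genotype is obtainable from its parents' genotypes, so the pedigree is consistent.

Yes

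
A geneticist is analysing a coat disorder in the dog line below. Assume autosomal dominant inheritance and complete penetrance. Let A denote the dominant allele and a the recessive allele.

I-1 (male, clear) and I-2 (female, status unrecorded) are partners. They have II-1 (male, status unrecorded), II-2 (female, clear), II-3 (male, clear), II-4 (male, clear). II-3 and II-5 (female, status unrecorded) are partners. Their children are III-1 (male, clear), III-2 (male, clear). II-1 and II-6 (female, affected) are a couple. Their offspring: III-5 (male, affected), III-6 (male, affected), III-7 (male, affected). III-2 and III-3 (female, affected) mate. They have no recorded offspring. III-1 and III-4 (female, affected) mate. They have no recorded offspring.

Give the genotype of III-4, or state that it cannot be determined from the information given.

cannot be determined

III-4's phenotype allows AA or Aa, and no parent or child forces a single allele at both positions; consistent genotype assignments exist with III-4 as AA or Aa.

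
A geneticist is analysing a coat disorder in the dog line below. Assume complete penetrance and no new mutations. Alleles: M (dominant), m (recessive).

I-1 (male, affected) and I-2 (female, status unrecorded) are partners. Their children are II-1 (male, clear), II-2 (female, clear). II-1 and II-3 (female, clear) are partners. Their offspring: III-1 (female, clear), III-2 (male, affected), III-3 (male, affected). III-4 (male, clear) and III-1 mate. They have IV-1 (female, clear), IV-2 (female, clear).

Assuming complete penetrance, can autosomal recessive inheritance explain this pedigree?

A consistent assignment under autosomal recessive exists: I-1 mm, I-2 MM, II-1 Mm, II-2 Mm, II-3 Mm, III-1 MM, III-2 mm, III-3 mm, III-4 MM, IV-1 MM, IV-2 MM.
In this assignment every recorded phenotype matches its genotype and every non-founder's genotype is obtainable from its parents' genotypes, so the pedigree is consistent.

Yes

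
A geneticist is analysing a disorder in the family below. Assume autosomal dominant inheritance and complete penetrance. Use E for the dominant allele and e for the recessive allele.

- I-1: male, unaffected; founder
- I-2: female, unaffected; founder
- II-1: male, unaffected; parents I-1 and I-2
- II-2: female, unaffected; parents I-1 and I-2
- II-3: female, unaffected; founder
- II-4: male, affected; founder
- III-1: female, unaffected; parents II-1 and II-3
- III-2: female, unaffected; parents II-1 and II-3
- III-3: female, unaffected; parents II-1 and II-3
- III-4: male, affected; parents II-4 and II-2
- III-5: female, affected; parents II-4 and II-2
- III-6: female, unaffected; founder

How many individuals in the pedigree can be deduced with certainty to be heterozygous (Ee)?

2

Obligate heterozygotes: III-4 is affected so carries E and received e from II-2 (ee), so III-4 is Ee; III-5 is affected so carries E and received e from II-2 (ee), so III-5 is Ee.
Every other individual is either homozygous by phenotype or has at least one consistent homozygous assignment, so the count is 2.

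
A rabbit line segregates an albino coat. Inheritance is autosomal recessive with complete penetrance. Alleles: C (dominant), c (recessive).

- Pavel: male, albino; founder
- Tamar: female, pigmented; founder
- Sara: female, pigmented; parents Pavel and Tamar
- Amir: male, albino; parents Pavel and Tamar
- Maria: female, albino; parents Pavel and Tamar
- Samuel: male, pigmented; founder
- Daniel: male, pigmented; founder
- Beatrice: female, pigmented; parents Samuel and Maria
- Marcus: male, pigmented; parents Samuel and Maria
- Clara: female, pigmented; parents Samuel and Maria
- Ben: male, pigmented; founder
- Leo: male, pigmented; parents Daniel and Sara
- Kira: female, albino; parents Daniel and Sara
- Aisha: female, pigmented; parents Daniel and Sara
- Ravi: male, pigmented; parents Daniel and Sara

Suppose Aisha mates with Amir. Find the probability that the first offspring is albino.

Daniel is pigmented so carries C and passed c to Kira (cc), so Daniel is Cc.
Sara is pigmented so carries C and received c from Pavel (cc), so Sara is Cc.
Aisha is a pigmented offspring of Daniel (Cc) × Sara (Cc), whose cross gives 1/4 CC : 1/2 Cc : 1/4 cc; conditioning on being pigmented, Aisha is CC with probability 1/3, Cc with probability 2/3.
Amir is albino, so Amir is cc.
Summing over parental genotype combinations, P(offspring is albino) = 2/3·1/2 = 1/3.

1/3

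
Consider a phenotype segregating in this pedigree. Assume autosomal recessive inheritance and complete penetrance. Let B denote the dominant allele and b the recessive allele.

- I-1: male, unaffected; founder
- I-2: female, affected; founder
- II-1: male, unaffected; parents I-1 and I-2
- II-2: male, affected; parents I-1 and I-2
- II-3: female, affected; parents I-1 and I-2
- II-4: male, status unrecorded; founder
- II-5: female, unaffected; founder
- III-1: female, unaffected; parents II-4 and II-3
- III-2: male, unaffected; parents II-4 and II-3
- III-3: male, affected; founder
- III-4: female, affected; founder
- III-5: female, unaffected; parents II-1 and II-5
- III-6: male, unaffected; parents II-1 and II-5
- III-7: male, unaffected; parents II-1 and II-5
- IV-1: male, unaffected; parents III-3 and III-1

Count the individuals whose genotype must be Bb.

5

Obligate heterozygotes: I-1 is unaffected so carries B and passed b to II-2 (bb), so I-1 is Bb; II-1 is unaffected so carries B and received b from I-2 (bb), so II-1 is Bb; III-1 is unaffected so carries B and received b from II-3 (bb), so III-1 is Bb; III-2 is unaffected so carries B and received b from II-3 (bb), so III-2 is Bb; IV-1 is unaffected so carries B and received b from III-3 (bb), so IV-1 is Bb.
Every other individual is either homozygous by phenotype or has at least one consistent homozygous assignment, so the count is 5.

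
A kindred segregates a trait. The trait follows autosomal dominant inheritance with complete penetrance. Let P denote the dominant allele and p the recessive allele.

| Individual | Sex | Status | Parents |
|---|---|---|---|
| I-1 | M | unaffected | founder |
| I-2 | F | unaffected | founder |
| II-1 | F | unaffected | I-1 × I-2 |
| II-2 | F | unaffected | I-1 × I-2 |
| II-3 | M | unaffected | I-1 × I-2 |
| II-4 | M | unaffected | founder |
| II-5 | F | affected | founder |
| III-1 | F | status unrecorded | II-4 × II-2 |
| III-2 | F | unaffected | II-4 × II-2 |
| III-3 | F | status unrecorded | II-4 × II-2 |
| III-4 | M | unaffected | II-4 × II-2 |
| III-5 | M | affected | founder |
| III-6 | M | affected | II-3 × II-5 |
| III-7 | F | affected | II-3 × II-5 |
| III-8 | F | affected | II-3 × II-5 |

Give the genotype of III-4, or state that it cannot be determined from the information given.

III-4 is unaffected, so III-4 is pp.

pp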